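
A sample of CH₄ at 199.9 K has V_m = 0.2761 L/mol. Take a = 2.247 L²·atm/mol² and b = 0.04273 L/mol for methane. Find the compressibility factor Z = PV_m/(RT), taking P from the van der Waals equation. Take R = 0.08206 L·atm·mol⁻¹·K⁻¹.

Z ≈ 0.6870

P = RT/(V_m − b) − a/V_m² = (0.08206)(199.9)/(0.2761 − 0.04273) − 2.247/(0.2761)²
  = 16.404/0.23337 − 29.476 = 70.292 − 29.476 = 40.816 atm
Z = PV_m/(RT) = (40.816)(0.2761)/((0.08206)(199.9)) = 11.269/16.404 = 0.6870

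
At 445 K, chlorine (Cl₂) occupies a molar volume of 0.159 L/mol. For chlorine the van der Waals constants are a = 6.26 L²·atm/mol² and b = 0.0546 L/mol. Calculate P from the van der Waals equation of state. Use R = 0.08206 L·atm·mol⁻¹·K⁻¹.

P ≈ 102.2 atm

P = RT/(V_m − b) − a/V_m²
RT/(V_m − b) = (0.08206)(445)/(0.159 − 0.0546) = 36.517/0.10440 = 349.78 atm
a/V_m² = 6.26/(0.159)² = 247.62 atm
P = 349.78 − 247.62 = 102.2 atm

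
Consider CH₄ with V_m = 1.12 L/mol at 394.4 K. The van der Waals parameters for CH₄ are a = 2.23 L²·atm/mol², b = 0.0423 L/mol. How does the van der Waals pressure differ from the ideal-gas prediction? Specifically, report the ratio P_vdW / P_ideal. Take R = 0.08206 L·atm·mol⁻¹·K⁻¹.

P_vdW / P_ideal ≈ 0.9777

Ideal: P_ideal = RT/V_m = (0.08206)(394.4)/1.12 = 28.8968 atm
vdW: P = RT/(V_m − b) − a/V_m² = 32.3645/1.07770 − 2.23/1.25440 = 30.0311 − 1.77774 = 28.2534 atm
Ratio = 28.2534/28.8968 = 0.9777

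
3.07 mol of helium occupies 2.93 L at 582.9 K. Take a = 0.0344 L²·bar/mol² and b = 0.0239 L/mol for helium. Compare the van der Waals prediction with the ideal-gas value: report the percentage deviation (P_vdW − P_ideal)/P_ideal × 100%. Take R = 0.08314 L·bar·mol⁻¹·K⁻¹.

Ideal: P_ideal = nRT/V = (3.07)(0.08314)(582.9)/2.93 = 50.7779 bar
vdW: P = nRT/(V − nb) − a n²/V² = 148.779/2.85663 − 0.324217/8.58490 = 52.0820 − 0.0377660 = 52.0442 bar
% deviation = (52.0442 − 50.7779)/50.7779 × 100% = 2.49%

2.49 %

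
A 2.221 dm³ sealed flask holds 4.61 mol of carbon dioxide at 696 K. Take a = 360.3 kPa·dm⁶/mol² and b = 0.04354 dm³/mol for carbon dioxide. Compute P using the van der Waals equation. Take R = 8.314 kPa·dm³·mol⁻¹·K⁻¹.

P = nRT/(V − nb) − a n²/V²
nRT/(V − nb) = (4.61)(8.314)(696)/(2.221 − 4.61×0.04354) = 26676/2.0203 = 13204 kPa
a n²/V² = (360.3)(4.61)²/(2.221)² = 1552.3 kPa
P = 13204 − 1552.3 = 11652 kPa

P ≈ 11652 kPa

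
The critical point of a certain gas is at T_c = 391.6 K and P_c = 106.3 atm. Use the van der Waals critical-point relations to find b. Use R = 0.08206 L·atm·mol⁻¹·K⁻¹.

From T_c = 8a/(27Rb) and P_c = a/(27b²): b = R T_c/(8 P_c).
b = (0.08206)(391.6)/(8×106.3) = 32.135/850.40 = 0.03779 L/mol

b ≈ 0.03779 L/mol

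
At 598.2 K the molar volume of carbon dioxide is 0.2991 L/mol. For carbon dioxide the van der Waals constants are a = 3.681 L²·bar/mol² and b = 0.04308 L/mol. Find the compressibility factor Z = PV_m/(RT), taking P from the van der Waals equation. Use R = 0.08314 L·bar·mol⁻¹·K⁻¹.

P = RT/(V_m − b) − a/V_m² = (0.08314)(598.2)/(0.2991 − 0.04308) − 3.681/(0.2991)²
  = 49.734/0.25602 − 41.147 = 194.26 − 41.147 = 153.11 bar
Z = PV_m/(RT) = (153.11)(0.2991)/((0.08314)(598.2)) = 45.795/49.734 = 0.9208

Z ≈ 0.9208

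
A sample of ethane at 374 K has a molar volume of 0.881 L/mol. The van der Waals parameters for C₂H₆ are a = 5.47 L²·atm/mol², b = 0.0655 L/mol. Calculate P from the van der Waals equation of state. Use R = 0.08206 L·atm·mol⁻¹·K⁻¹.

P ≈ 30.59 atm

P = RT/(V_m − b) − a/V_m²
RT/(V_m − b) = (0.08206)(374)/(0.881 − 0.0655) = 30.690/0.81550 = 37.633 atm
a/V_m² = 5.47/(0.881)² = 7.0475 atm
P = 37.633 − 7.0475 = 30.59 atm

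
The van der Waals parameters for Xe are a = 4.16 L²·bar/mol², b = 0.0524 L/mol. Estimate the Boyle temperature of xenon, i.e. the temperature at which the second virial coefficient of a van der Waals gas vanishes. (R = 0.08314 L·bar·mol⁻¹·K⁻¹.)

For a van der Waals gas the second virial coefficient B₂ = b − a/(RT) vanishes at T_B = a/(Rb).
T_B = 4.16/(0.08314×0.0524) = 4.16/0.0043565 = 954.9 K

T_B ≈ 954.9 K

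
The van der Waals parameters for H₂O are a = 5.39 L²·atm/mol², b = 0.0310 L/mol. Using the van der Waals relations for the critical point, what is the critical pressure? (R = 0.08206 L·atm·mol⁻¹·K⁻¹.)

For a van der Waals gas, P_c = a/(27b²).
P_c = 5.39/(27×(0.0310)²) = 5.39/0.025947 = 207.7 atm

P_c ≈ 207.7 atm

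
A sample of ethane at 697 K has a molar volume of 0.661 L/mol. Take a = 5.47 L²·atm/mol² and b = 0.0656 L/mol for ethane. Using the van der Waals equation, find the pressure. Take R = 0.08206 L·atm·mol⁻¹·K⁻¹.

P ≈ 83.54 atm

P = RT/(V_m − b) − a/V_m²
RT/(V_m − b) = (0.08206)(697)/(0.661 − 0.0656) = 57.196/0.59540 = 96.063 atm
a/V_m² = 5.47/(0.661)² = 12.519 atm
P = 96.063 − 12.519 = 83.54 atm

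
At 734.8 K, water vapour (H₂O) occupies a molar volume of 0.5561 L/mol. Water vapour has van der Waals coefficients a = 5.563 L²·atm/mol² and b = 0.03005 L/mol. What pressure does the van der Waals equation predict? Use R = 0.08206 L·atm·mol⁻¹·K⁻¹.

P ≈ 96.63 atm

P = RT/(V_m − b) − a/V_m²
RT/(V_m − b) = (0.08206)(734.8)/(0.5561 − 0.03005) = 60.298/0.52605 = 114.62 atm
a/V_m² = 5.563/(0.5561)² = 17.989 atm
P = 114.62 − 17.989 = 96.63 atm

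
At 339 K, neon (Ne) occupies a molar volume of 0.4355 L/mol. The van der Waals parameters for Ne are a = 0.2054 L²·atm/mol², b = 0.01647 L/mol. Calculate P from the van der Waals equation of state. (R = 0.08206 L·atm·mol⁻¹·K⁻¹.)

P = RT/(V_m − b) − a/V_m²
RT/(V_m − b) = (0.08206)(339)/(0.4355 − 0.01647) = 27.818/0.41903 = 66.387 atm
a/V_m² = 0.2054/(0.4355)² = 1.0830 atm
P = 66.387 − 1.0830 = 65.30 atm

P ≈ 65.30 atm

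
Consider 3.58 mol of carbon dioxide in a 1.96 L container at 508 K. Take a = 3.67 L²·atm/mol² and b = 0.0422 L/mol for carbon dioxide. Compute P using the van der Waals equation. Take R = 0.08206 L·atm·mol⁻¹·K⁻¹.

P = nRT/(V − nb) − a n²/V²
nRT/(V − nb) = (3.58)(0.08206)(508)/(1.96 − 3.58×0.0422) = 149.24/1.8089 = 82.503 atm
a n²/V² = (3.67)(3.58)²/(1.96)² = 12.244 atm
P = 82.503 − 12.244 = 70.26 atm

P ≈ 70.26 atm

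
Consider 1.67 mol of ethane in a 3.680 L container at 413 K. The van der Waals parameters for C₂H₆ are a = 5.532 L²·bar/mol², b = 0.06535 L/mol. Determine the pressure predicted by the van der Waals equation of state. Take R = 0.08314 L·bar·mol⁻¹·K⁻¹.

P ≈ 14.92 bar

P = nRT/(V − nb) − a n²/V²
nRT/(V − nb) = (1.67)(0.08314)(413)/(3.680 − 1.67×0.06535) = 57.342/3.5709 = 16.058 bar
a n²/V² = (5.532)(1.67)²/(3.680)² = 1.1393 bar
P = 16.058 − 1.1393 = 14.92 bar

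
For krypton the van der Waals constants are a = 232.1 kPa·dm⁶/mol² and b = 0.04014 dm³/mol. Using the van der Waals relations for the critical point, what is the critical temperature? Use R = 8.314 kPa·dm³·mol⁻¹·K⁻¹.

T_c ≈ 206.1 K

For a van der Waals gas, T_c = 8a/(27Rb).
T_c = 8×232.1/(27×8.314×0.04014) = 1856.8/9.0105 = 206.1 K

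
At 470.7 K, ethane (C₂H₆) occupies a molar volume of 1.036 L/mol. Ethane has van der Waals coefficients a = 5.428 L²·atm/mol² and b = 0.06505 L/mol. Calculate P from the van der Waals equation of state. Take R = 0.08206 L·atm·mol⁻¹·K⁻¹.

P = RT/(V_m − b) − a/V_m²
RT/(V_m − b) = (0.08206)(470.7)/(1.036 − 0.06505) = 38.626/0.97095 = 39.782 atm
a/V_m² = 5.428/(1.036)² = 5.0573 atm
P = 39.782 − 5.0573 = 34.72 atm

P ≈ 34.72 atm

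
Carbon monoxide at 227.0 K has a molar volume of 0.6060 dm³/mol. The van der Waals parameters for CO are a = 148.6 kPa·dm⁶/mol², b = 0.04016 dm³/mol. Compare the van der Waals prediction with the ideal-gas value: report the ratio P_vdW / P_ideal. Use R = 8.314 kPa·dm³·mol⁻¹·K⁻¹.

Ideal: P_ideal = RT/V_m = (8.314)(227.0)/0.6060 = 3114.32 kPa
vdW: P = RT/(V_m − b) − a/V_m² = 1887.28/0.565840 − 148.6/0.367236 = 3335.36 − 404.644 = 2930.72 kPa
Ratio = 2930.72/3114.32 = 0.9410

P_vdW / P_ideal ≈ 0.9410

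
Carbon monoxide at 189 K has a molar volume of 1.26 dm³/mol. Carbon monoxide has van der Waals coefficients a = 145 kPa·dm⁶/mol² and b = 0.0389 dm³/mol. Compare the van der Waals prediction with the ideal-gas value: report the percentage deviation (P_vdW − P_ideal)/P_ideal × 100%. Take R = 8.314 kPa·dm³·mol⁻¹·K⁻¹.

Ideal: P_ideal = RT/V_m = (8.314)(189)/1.26 = 1247.10 kPa
vdW: P = RT/(V_m − b) − a/V_m² = 1571.35/1.22110 − 145/1.58760 = 1286.83 − 91.3328 = 1195.50 kPa
% deviation = (1195.50 − 1247.10)/1247.10 × 100% = -4.14%

-4.14 %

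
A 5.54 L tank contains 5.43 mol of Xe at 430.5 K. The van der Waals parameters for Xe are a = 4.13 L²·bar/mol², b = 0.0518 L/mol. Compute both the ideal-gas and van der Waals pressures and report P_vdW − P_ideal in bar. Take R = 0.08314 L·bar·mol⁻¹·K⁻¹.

ΔP ≈ -2.091 bar

Ideal: P_ideal = nRT/V = (5.43)(0.08314)(430.5)/5.54 = 35.0811 bar
vdW: P = nRT/(V − nb) − a n²/V² = 194.349/5.25873 − 121.773/30.6916 = 36.9574 − 3.96763 = 32.9898 bar
ΔP = 32.9898 − 35.0811 = -2.091 bar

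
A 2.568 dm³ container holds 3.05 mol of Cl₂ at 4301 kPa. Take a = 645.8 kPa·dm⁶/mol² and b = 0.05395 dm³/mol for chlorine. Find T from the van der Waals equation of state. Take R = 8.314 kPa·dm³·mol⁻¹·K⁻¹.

T ≈ 494.0 K

T = (P + a n²/V²)(V − nb)/(nR)
P + a n²/V² = 4301 + (645.8)(3.05)²/(2.568)² = 5212.0 kPa
V − nb = 2.568 − (3.05)(0.05395) = 2.4035 dm³
T = (5212.0)(2.4035)/((3.05)(8.314)) = 494.0 K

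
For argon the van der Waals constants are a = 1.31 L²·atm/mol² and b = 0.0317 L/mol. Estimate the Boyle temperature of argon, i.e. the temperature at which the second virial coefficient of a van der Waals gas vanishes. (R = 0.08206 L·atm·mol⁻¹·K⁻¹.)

T_B ≈ 503.6 K

For a van der Waals gas the second virial coefficient B₂ = b − a/(RT) vanishes at T_B = a/(Rb).
T_B = 1.31/(0.08206×0.0317) = 1.31/0.0026013 = 503.6 K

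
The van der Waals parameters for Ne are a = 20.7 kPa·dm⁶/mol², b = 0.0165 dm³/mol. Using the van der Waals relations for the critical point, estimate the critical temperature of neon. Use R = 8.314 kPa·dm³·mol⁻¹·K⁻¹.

For a van der Waals gas, T_c = 8a/(27Rb).
T_c = 8×20.7/(27×8.314×0.0165) = 165.60/3.7039 = 44.71 K

T_c ≈ 44.71 K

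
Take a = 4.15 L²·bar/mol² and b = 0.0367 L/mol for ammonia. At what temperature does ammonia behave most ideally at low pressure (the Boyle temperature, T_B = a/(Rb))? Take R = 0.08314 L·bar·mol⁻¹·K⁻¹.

T_B ≈ 1360 K

For a van der Waals gas the second virial coefficient B₂ = b − a/(RT) vanishes at T_B = a/(Rb).
T_B = 4.15/(0.08314×0.0367) = 4.15/0.0030512 = 1360 K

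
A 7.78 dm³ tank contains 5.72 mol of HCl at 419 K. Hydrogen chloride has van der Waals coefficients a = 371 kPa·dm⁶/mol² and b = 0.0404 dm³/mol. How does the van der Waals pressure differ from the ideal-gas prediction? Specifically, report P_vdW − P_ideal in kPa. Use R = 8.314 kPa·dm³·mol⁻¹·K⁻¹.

ΔP ≈ -122.1 kPa

Ideal: P_ideal = nRT/V = (5.72)(8.314)(419)/7.78 = 2561.18 kPa
vdW: P = nRT/(V − nb) − a n²/V² = 19926.0/7.54891 − 12138.5/60.5284 = 2639.59 − 200.542 = 2439.05 kPa
ΔP = 2439.05 − 2561.18 = -122.1 kPa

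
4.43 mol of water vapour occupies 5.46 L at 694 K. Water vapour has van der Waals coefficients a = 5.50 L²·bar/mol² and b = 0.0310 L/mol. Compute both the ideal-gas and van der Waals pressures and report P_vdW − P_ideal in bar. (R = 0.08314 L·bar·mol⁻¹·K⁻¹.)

ΔP ≈ -2.413 bar

Ideal: P_ideal = nRT/V = (4.43)(0.08314)(694)/5.46 = 46.8145 bar
vdW: P = nRT/(V − nb) − a n²/V² = 255.607/5.32267 − 107.937/29.8116 = 48.0223 − 3.62064 = 44.4017 bar
ΔP = 44.4017 − 46.8145 = -2.413 bar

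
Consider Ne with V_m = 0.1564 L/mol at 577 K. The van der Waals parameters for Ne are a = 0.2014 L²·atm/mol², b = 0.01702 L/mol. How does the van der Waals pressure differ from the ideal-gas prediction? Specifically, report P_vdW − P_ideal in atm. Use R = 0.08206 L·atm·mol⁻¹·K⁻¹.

Ideal: P_ideal = RT/V_m = (0.08206)(577)/0.1564 = 302.741 atm
vdW: P = RT/(V_m − b) − a/V_m² = 47.3486/0.139380 − 0.2014/0.0244610 = 339.709 − 8.23351 = 331.475 atm
ΔP = 331.475 − 302.741 = 28.73 atm

ΔP ≈ 28.73 atm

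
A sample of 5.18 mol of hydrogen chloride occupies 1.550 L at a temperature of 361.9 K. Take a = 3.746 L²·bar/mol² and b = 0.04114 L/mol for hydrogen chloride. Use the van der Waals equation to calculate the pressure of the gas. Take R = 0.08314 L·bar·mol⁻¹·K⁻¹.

P ≈ 74.74 bar

P = nRT/(V − nb) − a n²/V²
nRT/(V − nb) = (5.18)(0.08314)(361.9)/(1.550 − 5.18×0.04114) = 155.86/1.3369 = 116.58 bar
a n²/V² = (3.746)(5.18)²/(1.550)² = 41.837 bar
P = 116.58 − 41.837 = 74.74 bar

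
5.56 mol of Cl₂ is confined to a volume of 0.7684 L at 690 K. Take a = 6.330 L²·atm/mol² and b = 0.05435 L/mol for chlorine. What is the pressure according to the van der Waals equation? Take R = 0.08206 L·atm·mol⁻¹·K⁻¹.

P = nRT/(V − nb) − a n²/V²
nRT/(V − nb) = (5.56)(0.08206)(690)/(0.7684 − 5.56×0.05435) = 314.81/0.46621 = 675.25 atm
a n²/V² = (6.330)(5.56)²/(0.7684)² = 331.42 atm
P = 675.25 − 331.42 = 343.8 atm

P ≈ 343.8 atm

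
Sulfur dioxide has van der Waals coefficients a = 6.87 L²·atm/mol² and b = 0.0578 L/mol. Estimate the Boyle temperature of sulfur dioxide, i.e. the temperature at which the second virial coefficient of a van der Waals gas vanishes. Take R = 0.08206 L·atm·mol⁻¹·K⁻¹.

T_B ≈ 1448 K

For a van der Waals gas the second virial coefficient B₂ = b − a/(RT) vanishes at T_B = a/(Rb).
T_B = 6.87/(0.08206×0.0578) = 6.87/0.0047431 = 1448 K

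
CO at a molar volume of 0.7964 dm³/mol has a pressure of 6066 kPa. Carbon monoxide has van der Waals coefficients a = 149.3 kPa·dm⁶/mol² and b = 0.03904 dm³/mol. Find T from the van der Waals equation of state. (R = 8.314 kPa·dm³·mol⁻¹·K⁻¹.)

T ≈ 574.0 K

T = (P + a/V_m²)(V_m − b)/R
P + a/V_m² = 6066 + 149.3/(0.7964)² = 6301.4 kPa
V_m − b = 0.7964 − 0.03904 = 0.75736 dm³/mol
T = (6301.4)(0.75736)/8.314 = 574.0 K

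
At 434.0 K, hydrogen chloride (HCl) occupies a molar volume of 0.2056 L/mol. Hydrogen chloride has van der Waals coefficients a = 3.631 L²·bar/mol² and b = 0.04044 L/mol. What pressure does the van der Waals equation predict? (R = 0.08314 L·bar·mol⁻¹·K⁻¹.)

P = RT/(V_m − b) − a/V_m²
RT/(V_m − b) = (0.08314)(434.0)/(0.2056 − 0.04044) = 36.083/0.16516 = 218.47 bar
a/V_m² = 3.631/(0.2056)² = 85.897 bar
P = 218.47 − 85.897 = 132.6 bar

P ≈ 132.6 bar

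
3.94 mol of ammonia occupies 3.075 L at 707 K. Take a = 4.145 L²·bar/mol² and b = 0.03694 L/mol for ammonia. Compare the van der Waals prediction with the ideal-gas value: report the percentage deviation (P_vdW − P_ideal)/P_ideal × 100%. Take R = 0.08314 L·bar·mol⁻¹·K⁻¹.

Ideal: P_ideal = nRT/V = (3.94)(0.08314)(707)/3.075 = 75.3148 bar
vdW: P = nRT/(V − nb) − a n²/V² = 231.593/2.92946 − 64.3453/9.45563 = 79.0565 − 6.80497 = 72.2515 bar
% deviation = (72.2515 − 75.3148)/75.3148 × 100% = -4.07%

-4.07 %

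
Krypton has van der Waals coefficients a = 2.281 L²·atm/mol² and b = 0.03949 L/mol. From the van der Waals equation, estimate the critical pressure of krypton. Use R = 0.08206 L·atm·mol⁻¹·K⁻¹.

P_c ≈ 54.17 atm

For a van der Waals gas, P_c = a/(27b²).
P_c = 2.281/(27×(0.03949)²) = 2.281/0.042105 = 54.17 atm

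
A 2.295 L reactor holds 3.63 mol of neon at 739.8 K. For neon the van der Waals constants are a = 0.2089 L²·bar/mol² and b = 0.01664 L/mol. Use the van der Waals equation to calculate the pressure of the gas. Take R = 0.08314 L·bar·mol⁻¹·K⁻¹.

P ≈ 99.39 bar

P = nRT/(V − nb) − a n²/V²
nRT/(V − nb) = (3.63)(0.08314)(739.8)/(2.295 − 3.63×0.01664) = 223.27/2.2346 = 99.915 bar
a n²/V² = (0.2089)(3.63)²/(2.295)² = 0.52262 bar
P = 99.915 − 0.52262 = 99.39 bar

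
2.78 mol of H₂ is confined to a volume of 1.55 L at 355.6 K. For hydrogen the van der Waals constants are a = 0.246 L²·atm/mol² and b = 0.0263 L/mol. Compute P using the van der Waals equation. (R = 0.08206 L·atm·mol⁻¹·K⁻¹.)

P = nRT/(V − nb) − a n²/V²
nRT/(V − nb) = (2.78)(0.08206)(355.6)/(1.55 − 2.78×0.0263) = 81.122/1.4769 = 54.927 atm
a n²/V² = (0.246)(2.78)²/(1.55)² = 0.79134 atm
P = 54.927 − 0.79134 = 54.14 atm

P ≈ 54.14 atm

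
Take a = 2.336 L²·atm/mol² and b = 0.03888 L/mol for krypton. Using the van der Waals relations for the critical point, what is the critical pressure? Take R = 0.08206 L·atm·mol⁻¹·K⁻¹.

For a van der Waals gas, P_c = a/(27b²).
P_c = 2.336/(27×(0.03888)²) = 2.336/0.040815 = 57.23 atm

P_c ≈ 57.23 atm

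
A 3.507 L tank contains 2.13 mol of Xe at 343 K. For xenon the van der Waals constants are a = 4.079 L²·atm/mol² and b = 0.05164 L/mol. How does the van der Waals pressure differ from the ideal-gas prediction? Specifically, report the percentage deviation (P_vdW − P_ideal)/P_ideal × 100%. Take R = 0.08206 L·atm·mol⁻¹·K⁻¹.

-5.56 %

Ideal: P_ideal = nRT/V = (2.13)(0.08206)(343)/3.507 = 17.0950 atm
vdW: P = nRT/(V − nb) − a n²/V² = 59.9522/3.39701 − 18.5060/12.2990 = 17.6485 − 1.50468 = 16.1438 atm
% deviation = (16.1438 − 17.0950)/17.0950 × 100% = -5.56%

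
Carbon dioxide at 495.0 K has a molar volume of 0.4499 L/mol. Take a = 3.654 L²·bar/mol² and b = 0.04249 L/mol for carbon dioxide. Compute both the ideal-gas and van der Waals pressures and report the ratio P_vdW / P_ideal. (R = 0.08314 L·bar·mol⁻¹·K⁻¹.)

Ideal: P_ideal = RT/V_m = (0.08314)(495.0)/0.4499 = 91.4743 bar
vdW: P = RT/(V_m − b) − a/V_m² = 41.1543/0.407410 − 3.654/0.202410 = 101.014 − 18.0525 = 82.962 bar
Ratio = 82.962/91.4743 = 0.9069

P_vdW / P_ideal ≈ 0.9069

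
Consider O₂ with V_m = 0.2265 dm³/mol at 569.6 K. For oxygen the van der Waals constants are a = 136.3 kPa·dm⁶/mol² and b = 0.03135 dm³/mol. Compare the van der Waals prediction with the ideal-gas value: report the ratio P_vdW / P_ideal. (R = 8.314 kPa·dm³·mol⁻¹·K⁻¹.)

P_vdW / P_ideal ≈ 1.034

Ideal: P_ideal = RT/V_m = (8.314)(569.6)/0.2265 = 20908.0 kPa
vdW: P = RT/(V_m − b) − a/V_m² = 4735.65/0.195150 − 136.3/0.0513023 = 24266.7 − 2656.80 = 21609.9 kPa
Ratio = 21609.9/20908.0 = 1.034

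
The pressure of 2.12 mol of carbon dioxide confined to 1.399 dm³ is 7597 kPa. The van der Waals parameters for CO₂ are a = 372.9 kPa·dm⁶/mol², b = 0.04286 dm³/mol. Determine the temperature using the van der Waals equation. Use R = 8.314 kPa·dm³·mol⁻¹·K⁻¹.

T ≈ 627.4 K

T = (P + a n²/V²)(V − nb)/(nR)
P + a n²/V² = 7597 + (372.9)(2.12)²/(1.399)² = 8453.3 kPa
V − nb = 1.399 − (2.12)(0.04286) = 1.3081 dm³
T = (8453.3)(1.3081)/((2.12)(8.314)) = 627.4 K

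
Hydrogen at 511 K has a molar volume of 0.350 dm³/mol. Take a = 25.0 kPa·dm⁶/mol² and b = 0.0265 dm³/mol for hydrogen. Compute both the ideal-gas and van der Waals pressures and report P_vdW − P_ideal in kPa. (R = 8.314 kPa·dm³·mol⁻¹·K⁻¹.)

Ideal: P_ideal = RT/V_m = (8.314)(511)/0.350 = 12138.4 kPa
vdW: P = RT/(V_m − b) − a/V_m² = 4248.45/0.323500 − 25.0/0.122500 = 13132.8 − 204.082 = 12928.7 kPa
ΔP = 12928.7 − 12138.4 = 790 kPa

ΔP ≈ 790 kPa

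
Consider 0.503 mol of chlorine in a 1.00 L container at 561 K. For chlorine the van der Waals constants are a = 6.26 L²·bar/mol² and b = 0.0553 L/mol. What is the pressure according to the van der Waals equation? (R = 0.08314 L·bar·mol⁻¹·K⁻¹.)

P ≈ 22.55 bar

P = nRT/(V − nb) − a n²/V²
nRT/(V − nb) = (0.503)(0.08314)(561)/(1.00 − 0.503×0.0553) = 23.461/0.97218 = 24.132 bar
a n²/V² = (6.26)(0.503)²/(1.00)² = 1.5838 bar
P = 24.132 − 1.5838 = 22.55 bar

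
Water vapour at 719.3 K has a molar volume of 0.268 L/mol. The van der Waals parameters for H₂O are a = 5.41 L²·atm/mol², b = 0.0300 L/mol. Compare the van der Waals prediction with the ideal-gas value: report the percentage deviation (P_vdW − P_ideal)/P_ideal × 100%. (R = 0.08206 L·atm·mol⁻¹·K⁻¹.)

-21.59 %

Ideal: P_ideal = RT/V_m = (0.08206)(719.3)/0.268 = 220.245 atm
vdW: P = RT/(V_m − b) − a/V_m² = 59.0258/0.238000 − 5.41/0.0718240 = 248.008 − 75.3230 = 172.685 atm
% deviation = (172.685 − 220.245)/220.245 × 100% = -21.59%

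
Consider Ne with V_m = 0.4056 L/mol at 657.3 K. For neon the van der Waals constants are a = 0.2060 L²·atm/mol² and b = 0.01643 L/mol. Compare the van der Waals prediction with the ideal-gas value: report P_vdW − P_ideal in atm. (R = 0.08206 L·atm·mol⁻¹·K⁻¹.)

ΔP ≈ 4.36 atm

Ideal: P_ideal = RT/V_m = (0.08206)(657.3)/0.4056 = 132.983 atm
vdW: P = RT/(V_m − b) − a/V_m² = 53.9380/0.389170 − 0.2060/0.164511 = 138.598 − 1.25220 = 137.346 atm
ΔP = 137.346 − 132.983 = 4.36 atm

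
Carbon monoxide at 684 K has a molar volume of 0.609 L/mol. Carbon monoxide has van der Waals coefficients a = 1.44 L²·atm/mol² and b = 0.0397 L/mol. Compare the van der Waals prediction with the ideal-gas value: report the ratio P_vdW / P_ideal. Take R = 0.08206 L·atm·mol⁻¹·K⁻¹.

Ideal: P_ideal = RT/V_m = (0.08206)(684)/0.609 = 92.1659 atm
vdW: P = RT/(V_m − b) − a/V_m² = 56.1290/0.569300 − 1.44/0.370881 = 98.5930 − 3.88265 = 94.7104 atm
Ratio = 94.7104/92.1659 = 1.028

P_vdW / P_ideal ≈ 1.028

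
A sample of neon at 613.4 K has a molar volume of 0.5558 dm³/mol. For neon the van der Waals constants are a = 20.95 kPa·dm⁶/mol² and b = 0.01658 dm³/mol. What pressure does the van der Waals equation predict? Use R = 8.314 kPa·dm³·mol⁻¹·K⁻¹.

P ≈ 9390 kPa

P = RT/(V_m − b) − a/V_m²
RT/(V_m − b) = (8.314)(613.4)/(0.5558 − 0.01658) = 5099.8/0.53922 = 9457.7 kPa
a/V_m² = 20.95/(0.5558)² = 67.818 kPa
P = 9457.7 − 67.818 = 9390 kPa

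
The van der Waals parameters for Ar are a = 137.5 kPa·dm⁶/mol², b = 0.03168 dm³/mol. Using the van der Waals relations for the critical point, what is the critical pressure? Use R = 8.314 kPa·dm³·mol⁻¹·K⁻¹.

For a van der Waals gas, P_c = a/(27b²).
P_c = 137.5/(27×(0.03168)²) = 137.5/0.027098 = 5074 kPa

P_c ≈ 5074 kPa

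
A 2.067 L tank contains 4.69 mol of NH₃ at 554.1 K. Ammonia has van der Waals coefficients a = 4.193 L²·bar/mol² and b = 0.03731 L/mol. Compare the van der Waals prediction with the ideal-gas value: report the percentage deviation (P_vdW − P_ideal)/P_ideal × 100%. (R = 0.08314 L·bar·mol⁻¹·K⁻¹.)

Ideal: P_ideal = nRT/V = (4.69)(0.08314)(554.1)/2.067 = 104.527 bar
vdW: P = nRT/(V − nb) − a n²/V² = 216.058/1.89202 − 92.2296/4.27249 = 114.194 − 21.5868 = 92.607 bar
% deviation = (92.607 − 104.527)/104.527 × 100% = -11.40%

-11.40 %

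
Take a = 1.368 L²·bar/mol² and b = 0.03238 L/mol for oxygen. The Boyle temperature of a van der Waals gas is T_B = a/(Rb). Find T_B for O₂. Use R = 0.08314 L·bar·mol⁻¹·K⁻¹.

T_B ≈ 508.2 K

For a van der Waals gas the second virial coefficient B₂ = b − a/(RT) vanishes at T_B = a/(Rb).
T_B = 1.368/(0.08314×0.03238) = 1.368/0.0026921 = 508.2 K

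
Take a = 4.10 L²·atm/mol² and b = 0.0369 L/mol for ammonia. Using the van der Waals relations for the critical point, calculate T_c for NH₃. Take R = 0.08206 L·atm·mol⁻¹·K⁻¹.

T_c ≈ 401.2 K

For a van der Waals gas, T_c = 8a/(27Rb).
T_c = 8×4.10/(27×0.08206×0.0369) = 32.800/0.081756 = 401.2 K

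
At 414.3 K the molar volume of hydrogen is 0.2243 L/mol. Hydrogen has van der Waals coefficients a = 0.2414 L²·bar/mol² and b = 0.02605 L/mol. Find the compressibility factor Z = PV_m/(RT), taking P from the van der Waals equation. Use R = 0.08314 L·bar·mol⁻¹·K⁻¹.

P = RT/(V_m − b) − a/V_m² = (0.08314)(414.3)/(0.2243 − 0.02605) − 0.2414/(0.2243)²
  = 34.445/0.19825 − 4.7982 = 173.75 − 4.7982 = 168.95 bar
Z = PV_m/(RT) = (168.95)(0.2243)/((0.08314)(414.3)) = 37.895/34.445 = 1.100

Z ≈ 1.100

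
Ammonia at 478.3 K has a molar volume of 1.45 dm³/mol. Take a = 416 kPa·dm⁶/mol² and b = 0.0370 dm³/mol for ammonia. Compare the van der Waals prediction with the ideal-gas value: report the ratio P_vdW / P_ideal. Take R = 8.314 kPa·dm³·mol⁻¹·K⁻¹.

P_vdW / P_ideal ≈ 0.9540

Ideal: P_ideal = RT/V_m = (8.314)(478.3)/1.45 = 2742.47 kPa
vdW: P = RT/(V_m − b) − a/V_m² = 3976.59/1.41300 − 416/2.10250 = 2814.29 − 197.860 = 2616.43 kPa
Ratio = 2616.43/2742.47 = 0.9540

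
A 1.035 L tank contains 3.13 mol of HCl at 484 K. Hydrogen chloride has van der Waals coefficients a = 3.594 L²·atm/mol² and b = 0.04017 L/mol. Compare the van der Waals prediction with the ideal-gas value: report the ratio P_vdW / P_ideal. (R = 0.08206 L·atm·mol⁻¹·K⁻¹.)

P_vdW / P_ideal ≈ 0.8646

Ideal: P_ideal = nRT/V = (3.13)(0.08206)(484)/1.035 = 120.110 atm
vdW: P = nRT/(V − nb) − a n²/V² = 124.314/0.909268 − 35.2101/1.07123 = 136.719 − 32.8689 = 103.850 atm
Ratio = 103.850/120.110 = 0.8646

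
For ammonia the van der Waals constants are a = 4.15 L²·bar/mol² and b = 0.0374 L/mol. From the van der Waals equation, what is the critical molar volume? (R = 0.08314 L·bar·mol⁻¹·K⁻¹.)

V_m,c ≈ 0.1122 L/mol

For a van der Waals gas, V_m,c = 3b.
V_m,c = 3×0.0374 = 0.1122 L/mol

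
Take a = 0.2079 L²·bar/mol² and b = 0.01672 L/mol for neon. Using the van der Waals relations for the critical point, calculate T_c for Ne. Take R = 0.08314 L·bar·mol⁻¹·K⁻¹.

T_c ≈ 44.31 K

For a van der Waals gas, T_c = 8a/(27Rb).
T_c = 8×0.2079/(27×0.08314×0.01672) = 1.6632/0.037533 = 44.31 K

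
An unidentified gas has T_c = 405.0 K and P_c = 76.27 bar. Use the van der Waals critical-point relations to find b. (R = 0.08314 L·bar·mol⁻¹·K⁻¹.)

b ≈ 0.05519 L/mol

From T_c = 8a/(27Rb) and P_c = a/(27b²): b = R T_c/(8 P_c).
b = (0.08314)(405.0)/(8×76.27) = 33.672/610.16 = 0.05519 L/mol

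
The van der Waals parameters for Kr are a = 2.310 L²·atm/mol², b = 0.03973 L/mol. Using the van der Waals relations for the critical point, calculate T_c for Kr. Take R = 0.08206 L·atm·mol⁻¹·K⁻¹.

T_c ≈ 209.9 K

For a van der Waals gas, T_c = 8a/(27Rb).
T_c = 8×2.310/(27×0.08206×0.03973) = 18.480/0.088027 = 209.9 K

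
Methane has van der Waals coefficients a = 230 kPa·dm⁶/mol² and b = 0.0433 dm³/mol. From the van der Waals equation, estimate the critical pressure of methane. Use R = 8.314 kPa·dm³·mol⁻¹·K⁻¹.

P_c ≈ 4543 kPa

For a van der Waals gas, P_c = a/(27b²).
P_c = 230/(27×(0.0433)²) = 230/0.050622 = 4543 kPa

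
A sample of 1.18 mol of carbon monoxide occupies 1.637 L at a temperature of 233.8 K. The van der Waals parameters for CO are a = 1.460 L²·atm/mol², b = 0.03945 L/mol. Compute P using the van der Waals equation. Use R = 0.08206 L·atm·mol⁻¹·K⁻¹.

P ≈ 13.48 atm

P = nRT/(V − nb) − a n²/V²
nRT/(V − nb) = (1.18)(0.08206)(233.8)/(1.637 − 1.18×0.03945) = 22.639/1.5904 = 14.235 atm
a n²/V² = (1.460)(1.18)²/(1.637)² = 0.75861 atm
P = 14.235 − 0.75861 = 13.48 atm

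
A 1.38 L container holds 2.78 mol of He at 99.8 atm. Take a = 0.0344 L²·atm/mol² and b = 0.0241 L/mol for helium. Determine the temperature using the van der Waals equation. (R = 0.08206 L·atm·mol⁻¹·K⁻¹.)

T = (P + a n²/V²)(V − nb)/(nR)
P + a n²/V² = 99.8 + (0.0344)(2.78)²/(1.38)² = 99.940 atm
V − nb = 1.38 − (2.78)(0.0241) = 1.3130 L
T = (99.940)(1.3130)/((2.78)(0.08206)) = 575.2 K

T ≈ 575.2 K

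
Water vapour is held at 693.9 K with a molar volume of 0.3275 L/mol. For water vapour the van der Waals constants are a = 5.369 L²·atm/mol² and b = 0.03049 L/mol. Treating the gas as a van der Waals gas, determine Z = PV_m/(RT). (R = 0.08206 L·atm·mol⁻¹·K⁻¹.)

P = RT/(V_m − b) − a/V_m² = (0.08206)(693.9)/(0.3275 − 0.03049) − 5.369/(0.3275)²
  = 56.941/0.29701 − 50.058 = 191.71 − 50.058 = 141.65 atm
Z = PV_m/(RT) = (141.65)(0.3275)/((0.08206)(693.9)) = 46.390/56.941 = 0.8147

Z ≈ 0.8147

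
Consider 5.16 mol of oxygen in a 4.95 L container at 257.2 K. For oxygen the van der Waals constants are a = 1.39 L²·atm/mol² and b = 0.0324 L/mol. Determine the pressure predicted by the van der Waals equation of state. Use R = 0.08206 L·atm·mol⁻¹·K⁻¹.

P ≈ 21.26 atm

P = nRT/(V − nb) − a n²/V²
nRT/(V − nb) = (5.16)(0.08206)(257.2)/(4.95 − 5.16×0.0324) = 108.91/4.7828 = 22.771 atm
a n²/V² = (1.39)(5.16)²/(4.95)² = 1.5104 atm
P = 22.771 − 1.5104 = 21.26 atm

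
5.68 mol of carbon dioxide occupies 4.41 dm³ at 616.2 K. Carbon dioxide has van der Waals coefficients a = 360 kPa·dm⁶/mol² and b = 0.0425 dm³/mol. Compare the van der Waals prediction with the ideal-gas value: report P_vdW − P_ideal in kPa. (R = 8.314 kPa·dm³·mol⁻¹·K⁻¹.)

ΔP ≈ -215.1 kPa

Ideal: P_ideal = nRT/V = (5.68)(8.314)(616.2)/4.41 = 6598.44 kPa
vdW: P = nRT/(V − nb) − a n²/V² = 29099.1/4.16860 − 11614.5/19.4481 = 6980.55 − 597.205 = 6383.35 kPa
ΔP = 6383.35 − 6598.44 = -215.1 kPa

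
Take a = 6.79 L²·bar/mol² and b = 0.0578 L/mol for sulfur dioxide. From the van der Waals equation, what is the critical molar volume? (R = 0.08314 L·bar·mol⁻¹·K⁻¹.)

For a van der Waals gas, V_m,c = 3b.
V_m,c = 3×0.0578 = 0.1734 L/mol

V_m,c ≈ 0.1734 L/mol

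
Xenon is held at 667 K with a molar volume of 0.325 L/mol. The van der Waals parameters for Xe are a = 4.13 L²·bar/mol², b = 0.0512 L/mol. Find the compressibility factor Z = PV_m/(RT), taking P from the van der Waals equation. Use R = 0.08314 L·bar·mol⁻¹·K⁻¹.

Z ≈ 0.9578

P = RT/(V_m − b) − a/V_m² = (0.08314)(667)/(0.325 − 0.0512) − 4.13/(0.325)²
  = 55.454/0.27380 − 39.101 = 202.53 − 39.101 = 163.43 bar
Z = PV_m/(RT) = (163.43)(0.325)/((0.08314)(667)) = 53.115/55.454 = 0.9578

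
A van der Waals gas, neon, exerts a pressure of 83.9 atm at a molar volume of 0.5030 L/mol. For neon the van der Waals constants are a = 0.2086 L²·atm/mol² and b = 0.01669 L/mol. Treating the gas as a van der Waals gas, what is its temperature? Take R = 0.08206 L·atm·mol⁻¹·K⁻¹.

T ≈ 502.1 K

T = (P + a/V_m²)(V_m − b)/R
P + a/V_m² = 83.9 + 0.2086/(0.5030)² = 84.724 atm
V_m − b = 0.5030 − 0.01669 = 0.48631 L/mol
T = (84.724)(0.48631)/0.08206 = 502.1 K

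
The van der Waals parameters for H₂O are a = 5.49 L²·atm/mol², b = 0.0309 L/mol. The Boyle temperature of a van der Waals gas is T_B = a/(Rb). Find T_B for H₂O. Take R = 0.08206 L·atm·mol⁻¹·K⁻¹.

T_B ≈ 2165 K

For a van der Waals gas the second virial coefficient B₂ = b − a/(RT) vanishes at T_B = a/(Rb).
T_B = 5.49/(0.08206×0.0309) = 5.49/0.0025357 = 2165 K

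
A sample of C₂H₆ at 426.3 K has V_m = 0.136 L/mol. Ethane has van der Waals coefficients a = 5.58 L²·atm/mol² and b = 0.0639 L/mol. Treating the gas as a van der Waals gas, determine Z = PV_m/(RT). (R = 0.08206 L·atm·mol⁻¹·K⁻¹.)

Z ≈ 0.7134

P = RT/(V_m − b) − a/V_m² = (0.08206)(426.3)/(0.136 − 0.0639) − 5.58/(0.136)²
  = 34.982/0.072100 − 301.69 = 485.19 − 301.69 = 183.50 atm
Z = PV_m/(RT) = (183.50)(0.136)/((0.08206)(426.3)) = 24.956/34.982 = 0.7134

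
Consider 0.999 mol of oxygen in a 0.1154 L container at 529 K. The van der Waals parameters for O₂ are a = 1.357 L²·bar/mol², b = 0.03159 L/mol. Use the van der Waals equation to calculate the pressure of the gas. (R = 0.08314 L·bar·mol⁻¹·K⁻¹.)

P = nRT/(V − nb) − a n²/V²
nRT/(V − nb) = (0.999)(0.08314)(529)/(0.1154 − 0.999×0.03159) = 43.937/0.083842 = 524.05 bar
a n²/V² = (1.357)(0.999)²/(0.1154)² = 101.69 bar
P = 524.05 − 101.69 = 422.4 bar

P ≈ 422.4 bar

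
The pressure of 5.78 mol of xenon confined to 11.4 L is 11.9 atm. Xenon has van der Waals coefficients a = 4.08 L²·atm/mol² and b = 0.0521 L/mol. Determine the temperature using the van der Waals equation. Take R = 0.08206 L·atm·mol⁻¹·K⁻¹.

T ≈ 303.0 K

T = (P + a n²/V²)(V − nb)/(nR)
P + a n²/V² = 11.9 + (4.08)(5.78)²/(11.4)² = 12.949 atm
V − nb = 11.4 − (5.78)(0.0521) = 11.099 L
T = (12.949)(11.099)/((5.78)(0.08206)) = 303.0 K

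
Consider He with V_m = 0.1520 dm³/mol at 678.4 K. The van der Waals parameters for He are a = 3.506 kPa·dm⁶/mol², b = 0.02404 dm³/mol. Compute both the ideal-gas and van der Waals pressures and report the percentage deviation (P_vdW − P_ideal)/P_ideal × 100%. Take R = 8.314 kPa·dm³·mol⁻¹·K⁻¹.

18.38 %

Ideal: P_ideal = RT/V_m = (8.314)(678.4)/0.1520 = 37106.7 kPa
vdW: P = RT/(V_m − b) − a/V_m² = 5640.22/0.127960 − 3.506/0.0231040 = 44078.0 − 151.749 = 43926.3 kPa
% deviation = (43926.3 − 37106.7)/37106.7 × 100% = 18.38%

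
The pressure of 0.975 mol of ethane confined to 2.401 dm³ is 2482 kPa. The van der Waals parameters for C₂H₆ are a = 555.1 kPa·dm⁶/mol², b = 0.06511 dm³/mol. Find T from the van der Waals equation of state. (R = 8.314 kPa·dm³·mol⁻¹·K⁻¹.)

T ≈ 742.1 K

T = (P + a n²/V²)(V − nb)/(nR)
P + a n²/V² = 2482 + (555.1)(0.975)²/(2.401)² = 2573.5 kPa
V − nb = 2.401 − (0.975)(0.06511) = 2.3375 dm³
T = (2573.5)(2.3375)/((0.975)(8.314)) = 742.1 K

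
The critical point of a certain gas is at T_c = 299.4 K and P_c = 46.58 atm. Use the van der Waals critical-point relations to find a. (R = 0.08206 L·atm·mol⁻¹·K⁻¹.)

a ≈ 5.467 L²·atm/mol²

From T_c = 8a/(27Rb) and P_c = a/(27b²): a = 27 R² T_c²/(64 P_c).
a = 27×(0.08206)²×(299.4)²/(64×46.58) = 16298/2981.1 = 5.467 L²·atm/mol²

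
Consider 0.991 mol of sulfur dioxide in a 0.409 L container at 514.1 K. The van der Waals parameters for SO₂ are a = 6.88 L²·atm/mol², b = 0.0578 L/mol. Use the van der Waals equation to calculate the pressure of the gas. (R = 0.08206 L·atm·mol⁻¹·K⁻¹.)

P = nRT/(V − nb) − a n²/V²
nRT/(V − nb) = (0.991)(0.08206)(514.1)/(0.409 − 0.991×0.0578) = 41.807/0.35172 = 118.86 atm
a n²/V² = (6.88)(0.991)²/(0.409)² = 40.391 atm
P = 118.86 − 40.391 = 78.47 atm

P ≈ 78.47 atm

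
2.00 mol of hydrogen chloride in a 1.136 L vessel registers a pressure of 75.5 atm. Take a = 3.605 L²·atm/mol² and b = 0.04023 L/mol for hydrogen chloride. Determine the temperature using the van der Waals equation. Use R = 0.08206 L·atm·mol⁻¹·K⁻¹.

T = (P + a n²/V²)(V − nb)/(nR)
P + a n²/V² = 75.5 + (3.605)(2.00)²/(1.136)² = 86.674 atm
V − nb = 1.136 − (2.00)(0.04023) = 1.0555 L
T = (86.674)(1.0555)/((2.00)(0.08206)) = 557.4 K

T ≈ 557.4 K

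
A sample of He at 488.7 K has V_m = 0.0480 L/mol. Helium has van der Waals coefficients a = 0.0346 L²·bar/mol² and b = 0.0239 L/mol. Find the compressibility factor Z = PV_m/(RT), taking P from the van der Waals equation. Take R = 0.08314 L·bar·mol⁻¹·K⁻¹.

Z ≈ 1.974

P = RT/(V_m − b) − a/V_m² = (0.08314)(488.7)/(0.0480 − 0.0239) − 0.0346/(0.0480)²
  = 40.631/0.024100 − 15.017 = 1685.9 − 15.017 = 1670.9 bar
Z = PV_m/(RT) = (1670.9)(0.0480)/((0.08314)(488.7)) = 80.203/40.631 = 1.974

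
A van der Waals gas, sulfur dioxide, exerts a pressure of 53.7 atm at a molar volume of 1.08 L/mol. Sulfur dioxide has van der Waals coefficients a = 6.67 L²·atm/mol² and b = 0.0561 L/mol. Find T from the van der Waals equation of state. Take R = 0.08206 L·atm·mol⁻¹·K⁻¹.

T = (P + a/V_m²)(V_m − b)/R
P + a/V_m² = 53.7 + 6.67/(1.08)² = 59.418 atm
V_m − b = 1.08 − 0.0561 = 1.0239 L/mol
T = (59.418)(1.0239)/0.08206 = 741.4 K

T ≈ 741.4 K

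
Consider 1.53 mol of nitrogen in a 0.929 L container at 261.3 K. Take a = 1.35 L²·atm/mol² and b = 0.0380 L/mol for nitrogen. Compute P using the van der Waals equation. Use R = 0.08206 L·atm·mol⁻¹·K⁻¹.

P = nRT/(V − nb) − a n²/V²
nRT/(V − nb) = (1.53)(0.08206)(261.3)/(0.929 − 1.53×0.0380) = 32.807/0.87086 = 37.672 atm
a n²/V² = (1.35)(1.53)²/(0.929)² = 3.6617 atm
P = 37.672 − 3.6617 = 34.01 atm

P ≈ 34.01 atm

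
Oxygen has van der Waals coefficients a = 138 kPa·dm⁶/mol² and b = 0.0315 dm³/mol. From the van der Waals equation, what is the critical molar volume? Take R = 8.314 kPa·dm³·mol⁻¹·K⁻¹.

For a van der Waals gas, V_m,c = 3b.
V_m,c = 3×0.0315 = 0.09450 dm³/mol

V_m,c ≈ 0.09450 dm³/mol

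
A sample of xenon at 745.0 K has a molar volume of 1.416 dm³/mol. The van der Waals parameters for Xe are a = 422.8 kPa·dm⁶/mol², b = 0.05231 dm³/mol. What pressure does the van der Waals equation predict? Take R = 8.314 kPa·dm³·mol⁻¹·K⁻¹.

P ≈ 4331 kPa

P = RT/(V_m − b) − a/V_m²
RT/(V_m − b) = (8.314)(745.0)/(1.416 − 0.05231) = 6193.9/1.3637 = 4542.0 kPa
a/V_m² = 422.8/(1.416)² = 210.87 kPa
P = 4542.0 − 210.87 = 4331 kPa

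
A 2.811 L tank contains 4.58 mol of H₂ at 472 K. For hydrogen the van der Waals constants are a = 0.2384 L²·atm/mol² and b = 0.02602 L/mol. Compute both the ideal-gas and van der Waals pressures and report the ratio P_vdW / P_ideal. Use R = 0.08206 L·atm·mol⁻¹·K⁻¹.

P_vdW / P_ideal ≈ 1.034

Ideal: P_ideal = nRT/V = (4.58)(0.08206)(472)/2.811 = 63.1071 atm
vdW: P = nRT/(V − nb) − a n²/V² = 177.394/2.69183 − 5.00077/7.90172 = 65.9009 − 0.632871 = 65.2680 atm
Ratio = 65.2680/63.1071 = 1.034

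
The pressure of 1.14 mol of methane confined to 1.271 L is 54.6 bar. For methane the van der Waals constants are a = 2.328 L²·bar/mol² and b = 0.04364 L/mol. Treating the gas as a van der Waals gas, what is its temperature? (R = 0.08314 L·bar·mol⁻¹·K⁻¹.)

T ≈ 727.7 K

T = (P + a n²/V²)(V − nb)/(nR)
P + a n²/V² = 54.6 + (2.328)(1.14)²/(1.271)² = 56.473 bar
V − nb = 1.271 − (1.14)(0.04364) = 1.2213 L
T = (56.473)(1.2213)/((1.14)(0.08314)) = 727.7 K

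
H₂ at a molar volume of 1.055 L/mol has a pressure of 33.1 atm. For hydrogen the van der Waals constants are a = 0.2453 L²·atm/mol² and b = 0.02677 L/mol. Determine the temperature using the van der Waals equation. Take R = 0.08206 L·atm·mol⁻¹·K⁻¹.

T = (P + a/V_m²)(V_m − b)/R
P + a/V_m² = 33.1 + 0.2453/(1.055)² = 33.320 atm
V_m − b = 1.055 − 0.02677 = 1.0282 L/mol
T = (33.320)(1.0282)/0.08206 = 417.5 K

T ≈ 417.5 K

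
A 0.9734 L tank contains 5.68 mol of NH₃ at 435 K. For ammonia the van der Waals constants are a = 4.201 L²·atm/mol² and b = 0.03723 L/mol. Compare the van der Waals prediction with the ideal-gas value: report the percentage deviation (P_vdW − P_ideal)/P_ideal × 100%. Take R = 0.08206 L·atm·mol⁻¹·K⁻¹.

-40.92 %

Ideal: P_ideal = nRT/V = (5.68)(0.08206)(435)/0.9734 = 208.294 atm
vdW: P = nRT/(V − nb) − a n²/V² = 202.754/0.761934 − 135.534/0.947508 = 266.104 − 143.043 = 123.061 atm
% deviation = (123.061 − 208.294)/208.294 × 100% = -40.92%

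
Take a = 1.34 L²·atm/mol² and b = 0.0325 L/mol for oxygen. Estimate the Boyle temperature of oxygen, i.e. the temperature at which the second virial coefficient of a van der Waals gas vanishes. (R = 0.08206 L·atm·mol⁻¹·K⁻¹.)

For a van der Waals gas the second virial coefficient B₂ = b − a/(RT) vanishes at T_B = a/(Rb).
T_B = 1.34/(0.08206×0.0325) = 1.34/0.0026670 = 502.4 K

T_B ≈ 502.4 K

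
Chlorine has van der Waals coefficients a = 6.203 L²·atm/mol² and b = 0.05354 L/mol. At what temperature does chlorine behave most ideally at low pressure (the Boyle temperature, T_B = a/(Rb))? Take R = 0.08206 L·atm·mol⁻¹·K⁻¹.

For a van der Waals gas the second virial coefficient B₂ = b − a/(RT) vanishes at T_B = a/(Rb).
T_B = 6.203/(0.08206×0.05354) = 6.203/0.0043935 = 1412 K

T_B ≈ 1412 K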